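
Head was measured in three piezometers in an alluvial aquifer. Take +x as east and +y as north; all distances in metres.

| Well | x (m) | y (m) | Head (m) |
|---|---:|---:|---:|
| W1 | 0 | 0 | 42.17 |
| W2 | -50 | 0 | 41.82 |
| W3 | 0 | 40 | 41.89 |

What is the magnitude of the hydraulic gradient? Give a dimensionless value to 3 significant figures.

0.00990

∂h/∂x = (41.82 − 42.17) / (-50 − 0) = +0.007000
∂h/∂y = (41.89 − 42.17) / (40 − 0) = -0.007000
|∇h| = √(0.007000² + -0.007000²) = 0.009899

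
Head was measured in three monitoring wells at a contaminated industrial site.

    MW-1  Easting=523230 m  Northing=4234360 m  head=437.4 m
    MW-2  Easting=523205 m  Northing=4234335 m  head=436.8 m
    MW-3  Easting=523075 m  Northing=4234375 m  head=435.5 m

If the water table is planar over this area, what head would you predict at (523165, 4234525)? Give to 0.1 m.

With h = a·x + b·y + c and MW-1 as origin, the differences give:
  (-25)·a + (-25)·b = -0.6
  (-155)·a + 15·b = -1.9
Eliminate b (×15 and ×(-25), subtract): -4250·a = -56.50 → a = ∂h/∂x = +0.01329
Back-substitute: b = ∂h/∂y = +0.01071.
h(523165, 4234525) = 437.4 + (+0.01329)·(-65) + (+0.01071)·(165) = 437.4 -0.864 +1.766 = 438.302 m.

438.3 m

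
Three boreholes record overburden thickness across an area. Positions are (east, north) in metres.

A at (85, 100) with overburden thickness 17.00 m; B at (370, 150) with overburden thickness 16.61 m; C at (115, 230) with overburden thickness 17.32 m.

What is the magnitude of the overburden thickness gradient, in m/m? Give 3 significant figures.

0.00345 m/m

Taking A as reference: B−A = (285, 50, -0.39); C−A = (30, 130, +0.32).
Determinant of the coordinate differences = 285·130 − 30·50 = 35550.
∂d/∂x = [(-0.39)·130 − (+0.32)·50] / 35550 = -0.001876
∂d/∂y = [285·(+0.32) − 30·(-0.39)] / 35550 = +0.002895
|∇f| = √(-0.001876² + 0.002895²) = 0.00345 m/m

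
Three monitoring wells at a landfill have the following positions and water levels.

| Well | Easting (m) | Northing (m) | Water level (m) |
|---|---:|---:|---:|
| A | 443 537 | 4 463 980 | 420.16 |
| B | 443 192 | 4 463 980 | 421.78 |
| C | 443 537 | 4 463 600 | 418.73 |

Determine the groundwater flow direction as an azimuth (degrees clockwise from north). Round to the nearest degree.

∂h/∂x = (421.78 − 420.16) / (443192 − 443537) = -0.004696
∂h/∂y = (418.73 − 420.16) / (4463600 − 4463980) = +0.003763
Flow direction (−∇h) has components (+0.004696 E, -0.003763 N).
Azimuth = atan2(E, N) = atan2(+0.004696, -0.003763) = 128.7° ≈ 129°.

129°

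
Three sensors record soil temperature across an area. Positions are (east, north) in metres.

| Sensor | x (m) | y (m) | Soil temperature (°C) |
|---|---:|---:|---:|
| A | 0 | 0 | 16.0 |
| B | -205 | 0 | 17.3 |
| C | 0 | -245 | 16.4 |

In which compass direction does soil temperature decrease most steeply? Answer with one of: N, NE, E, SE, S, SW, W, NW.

E

∂T/∂x = (17.3 − 16.0) / (-205 − 0) = -0.006341
∂T/∂y = (16.4 − 16.0) / (-245 − 0) = -0.001633
Steepest decrease is along −∇f = (+0.006341 E, +0.001633 N) → east.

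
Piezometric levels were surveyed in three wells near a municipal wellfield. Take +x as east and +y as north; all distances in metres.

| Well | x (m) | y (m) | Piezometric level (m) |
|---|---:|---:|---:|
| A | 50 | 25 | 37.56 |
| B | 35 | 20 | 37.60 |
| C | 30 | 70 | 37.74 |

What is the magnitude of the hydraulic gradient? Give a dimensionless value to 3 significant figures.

0.00426

Differences from A: to B (Δx, Δy, Δh) = (-15, -5, +0.04); to C = (-20, 45, +0.18).
Determinant of the coordinate differences = (-15)·45 − (-20)·(-5) = -775.
∂h/∂x = [(+0.04)·45 − (+0.18)·(-5)] / -775 = -0.003484
∂h/∂y = [(-15)·(+0.18) − (-20)·(+0.04)] / -775 = +0.002452
|∇h| = √(-0.003484² + 0.002452²) = 0.00426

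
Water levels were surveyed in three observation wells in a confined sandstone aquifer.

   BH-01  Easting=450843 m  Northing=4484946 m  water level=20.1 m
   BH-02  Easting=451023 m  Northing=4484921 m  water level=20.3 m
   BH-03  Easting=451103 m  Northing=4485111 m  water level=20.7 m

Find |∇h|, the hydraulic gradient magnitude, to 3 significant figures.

Differences from BH-01: to BH-02 (Δx, Δy, Δh) = (180, -25, +0.2); to BH-03 = (260, 165, +0.6).
Determinant of the coordinate differences = 180·165 − 260·(-25) = 36200.
∂h/∂x = [(+0.2)·165 − (+0.6)·(-25)] / 36200 = +0.001326
∂h/∂y = [180·(+0.6) − 260·(+0.2)] / 36200 = +0.001547
|∇h| = √(0.001326² + 0.001547²) = 0.002038

0.00204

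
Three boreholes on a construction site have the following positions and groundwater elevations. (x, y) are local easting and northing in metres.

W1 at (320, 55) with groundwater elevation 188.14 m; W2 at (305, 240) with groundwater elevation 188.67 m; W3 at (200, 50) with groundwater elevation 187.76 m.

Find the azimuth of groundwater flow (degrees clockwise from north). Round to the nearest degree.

With h = a·x + b·y + c and W1 as origin, the differences give:
  (-15)·a + 185·b = +0.53
  (-120)·a + (-5)·b = -0.38
Eliminate b (×(-5) and ×185, subtract): 22275·a = 67.650 → a = ∂h/∂x = +0.003037
Back-substitute: b = ∂h/∂y = +0.003111.
Flow direction (−∇h) has components (-0.003037 E, -0.003111 N).
Azimuth = atan2(E, N) = atan2(-0.003037, -0.003111) = 224.3° ≈ 224°.

224°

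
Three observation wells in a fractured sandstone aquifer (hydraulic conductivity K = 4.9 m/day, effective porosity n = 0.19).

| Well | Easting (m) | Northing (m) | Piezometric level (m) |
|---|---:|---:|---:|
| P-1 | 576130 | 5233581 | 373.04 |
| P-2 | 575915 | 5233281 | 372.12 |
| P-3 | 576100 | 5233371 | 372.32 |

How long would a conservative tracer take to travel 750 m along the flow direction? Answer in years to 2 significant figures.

Three-point gradient (reference P-1): Δ to P-2 = (-215, -300, -0.92), Δ to P-3 = (-30, -210, -0.72).
∂h/∂x = -0.0006307, ∂h/∂y = +0.003519 (det = 36150).
|∇h| = √(-0.0006307² + 0.003519²) = 0.003575
Seepage velocity v = K·i/n = 4.9 × 0.003575 / 0.19 = 0.0922 m/day.
t = 750 / 0.0922 = 8134 days = 22.3 years.

22 years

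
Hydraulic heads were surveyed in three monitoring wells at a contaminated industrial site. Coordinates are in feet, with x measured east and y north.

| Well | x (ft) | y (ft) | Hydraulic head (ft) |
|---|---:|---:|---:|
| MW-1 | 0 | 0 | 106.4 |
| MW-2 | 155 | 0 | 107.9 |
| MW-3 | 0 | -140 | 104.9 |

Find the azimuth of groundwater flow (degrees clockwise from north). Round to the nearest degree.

222°

∂h/∂x = (107.9 − 106.4) / (155 − 0) = +0.009677
∂h/∂y = (104.9 − 106.4) / (-140 − 0) = +0.01071
Flow direction (−∇h) has components (-0.009677 E, -0.01071 N).
Azimuth = atan2(E, N) = atan2(-0.009677, -0.01071) = 222.1° ≈ 222°.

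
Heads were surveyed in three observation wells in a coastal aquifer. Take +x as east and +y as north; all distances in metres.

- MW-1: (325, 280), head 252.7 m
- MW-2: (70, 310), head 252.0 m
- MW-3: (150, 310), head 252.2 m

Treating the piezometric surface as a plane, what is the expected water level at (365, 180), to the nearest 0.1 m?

253.0 m

Taking MW-1 as reference: MW-2−MW-1 = (-255, 30, -0.7); MW-3−MW-1 = (-175, 30, -0.5).
Determinant of the coordinate differences = (-255)·30 − (-175)·30 = -2400.
∂h/∂x = [(-0.7)·30 − (-0.5)·30] / -2400 = +0.002500
∂h/∂y = [(-255)·(-0.5) − (-175)·(-0.7)] / -2400 = -0.002083
h(365, 180) = 252.7 + (+0.002500)·(40) + (-0.002083)·(-100) = 252.7 +0.100 +0.208 = 253.008 m.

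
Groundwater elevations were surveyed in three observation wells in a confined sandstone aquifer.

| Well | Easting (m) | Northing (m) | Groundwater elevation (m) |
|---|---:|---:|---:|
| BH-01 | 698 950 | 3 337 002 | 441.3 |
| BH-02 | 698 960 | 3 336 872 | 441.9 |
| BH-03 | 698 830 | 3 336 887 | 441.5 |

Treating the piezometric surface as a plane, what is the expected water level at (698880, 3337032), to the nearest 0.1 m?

Differences from BH-01: to BH-02 (Δx, Δy, Δh) = (10, -130, +0.6); to BH-03 = (-120, -115, +0.2).
Determinant of the coordinate differences = 10·(-115) − (-120)·(-130) = -16750.
∂h/∂x = [(+0.6)·(-115) − (+0.2)·(-130)] / -16750 = +0.002567
∂h/∂y = [10·(+0.2) − (-120)·(+0.6)] / -16750 = -0.004418
h(698880, 3337032) = 441.3 + (+0.002567)·(-70) + (-0.004418)·(30) = 441.3 -0.180 -0.133 = 440.988 m.

441.0 m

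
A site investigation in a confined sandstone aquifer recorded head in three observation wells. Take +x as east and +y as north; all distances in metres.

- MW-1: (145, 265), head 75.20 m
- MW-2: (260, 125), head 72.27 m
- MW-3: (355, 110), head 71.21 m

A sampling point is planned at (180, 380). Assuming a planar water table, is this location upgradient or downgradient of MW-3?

Three-point gradient (reference MW-1): Δ to MW-2 = (115, -140, -2.93), Δ to MW-3 = (210, -155, -3.99).
∂h/∂x = -0.009024, ∂h/∂y = +0.01352 (det = 11575).
Head at (180, 380) = 75.20 + (-0.009024)·(35) + (+0.01352)·(115) = 76.44 m.
That is higher than the 71.21 m at MW-3, so the point is upgradient.

upgradient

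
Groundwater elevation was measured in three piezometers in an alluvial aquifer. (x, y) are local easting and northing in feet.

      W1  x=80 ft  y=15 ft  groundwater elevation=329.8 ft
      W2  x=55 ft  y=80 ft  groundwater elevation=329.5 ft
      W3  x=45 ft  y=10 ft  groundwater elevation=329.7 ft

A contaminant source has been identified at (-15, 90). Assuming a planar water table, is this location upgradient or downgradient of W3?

Taking W1 as reference: W2−W1 = (-25, 65, -0.3); W3−W1 = (-35, -5, -0.1).
Solve a·Δx + b·Δy = Δh: det = (-25)·(-5) − (-35)·65 = 2400.
∂h/∂x = [(-0.3)·(-5) − (-0.1)·65] / 2400 = +0.003333
∂h/∂y = [(-25)·(-0.1) − (-35)·(-0.3)] / 2400 = -0.003333
Head at (-15, 90) = 329.8 + (+0.003333)·(-95) + (-0.003333)·(75) = 329.23 ft.
That is lower than the 329.7 ft at W3, so the point is downgradient.

downgradient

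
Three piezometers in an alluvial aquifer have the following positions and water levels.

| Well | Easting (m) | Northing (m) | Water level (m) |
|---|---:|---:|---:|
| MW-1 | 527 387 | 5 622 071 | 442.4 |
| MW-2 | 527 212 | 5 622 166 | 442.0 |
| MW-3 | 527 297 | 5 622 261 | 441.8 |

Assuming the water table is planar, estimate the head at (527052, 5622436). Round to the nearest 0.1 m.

441.1 m

Three-point gradient (reference MW-1): Δ to MW-2 = (-175, 95, -0.4), Δ to MW-3 = (-90, 190, -0.6).
∂h/∂x = +0.0007692, ∂h/∂y = -0.002794 (det = -24700).
h(527052, 5622436) = 442.4 + (+0.0007692)·(-335) + (-0.002794)·(365) = 442.4 -0.258 -1.020 = 441.123 m.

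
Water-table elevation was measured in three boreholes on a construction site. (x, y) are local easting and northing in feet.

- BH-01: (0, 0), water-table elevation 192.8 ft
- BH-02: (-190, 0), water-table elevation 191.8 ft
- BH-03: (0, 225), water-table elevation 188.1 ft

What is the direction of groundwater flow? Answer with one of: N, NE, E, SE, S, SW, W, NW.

N

∂h/∂x = (191.8 − 192.8) / (-190 − 0) = +0.005263
∂h/∂y = (188.1 − 192.8) / (225 − 0) = -0.02089
Flow = −∇h = (-0.005263 east, +0.02089 north), which points north.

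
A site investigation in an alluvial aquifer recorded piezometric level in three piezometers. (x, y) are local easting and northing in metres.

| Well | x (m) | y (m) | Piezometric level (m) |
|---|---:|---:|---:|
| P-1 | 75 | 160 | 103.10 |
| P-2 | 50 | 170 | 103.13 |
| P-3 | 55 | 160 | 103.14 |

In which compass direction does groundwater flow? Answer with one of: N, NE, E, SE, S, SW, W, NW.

NE

Taking P-1 as reference: P-2−P-1 = (-25, 10, +0.03); P-3−P-1 = (-20, 0, +0.04).
Determinant of the coordinate differences = (-25)·0 − (-20)·10 = 200.
∂h/∂x = [(+0.03)·0 − (+0.04)·10] / 200 = -0.002000
∂h/∂y = [(-25)·(+0.04) − (-20)·(+0.03)] / 200 = -0.002000
Flow = −∇h = (+0.002000 east, +0.002000 north), which points northeast.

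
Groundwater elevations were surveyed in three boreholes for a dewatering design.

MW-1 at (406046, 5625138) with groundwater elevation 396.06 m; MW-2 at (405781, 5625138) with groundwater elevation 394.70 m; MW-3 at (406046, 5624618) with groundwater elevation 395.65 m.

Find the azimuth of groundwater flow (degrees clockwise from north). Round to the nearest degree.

261°

∂h/∂x = (394.70 − 396.06) / (405781 − 406046) = +0.005132
∂h/∂y = (395.65 − 396.06) / (5624618 − 5625138) = +0.0007885
Flow direction (−∇h) has components (-0.005132 E, -0.0007885 N).
Azimuth = atan2(E, N) = atan2(-0.005132, -0.0007885) = 261.3° ≈ 261°.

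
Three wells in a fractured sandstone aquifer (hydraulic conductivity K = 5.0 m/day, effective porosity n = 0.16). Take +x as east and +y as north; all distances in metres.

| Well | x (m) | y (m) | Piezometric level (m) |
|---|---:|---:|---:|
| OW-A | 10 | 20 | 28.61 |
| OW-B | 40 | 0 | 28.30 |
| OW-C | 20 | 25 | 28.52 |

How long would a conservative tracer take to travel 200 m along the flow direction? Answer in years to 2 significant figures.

Differences from OW-A: to OW-B (Δx, Δy, Δh) = (30, -20, -0.31); to OW-C = (10, 5, -0.09).
Determinant of the coordinate differences = 30·5 − 10·(-20) = 350.
∂h/∂x = [(-0.31)·5 − (-0.09)·(-20)] / 350 = -0.009571
∂h/∂y = [30·(-0.09) − 10·(-0.31)] / 350 = +0.001143
|∇h| = √(-0.009571² + 0.001143²) = 0.009639
Seepage velocity v = K·i/n = 5.0 × 0.009639 / 0.16 = 0.3012 m/day.
t = 200 / 0.3012 = 664 days = 1.82 years.

1.8 years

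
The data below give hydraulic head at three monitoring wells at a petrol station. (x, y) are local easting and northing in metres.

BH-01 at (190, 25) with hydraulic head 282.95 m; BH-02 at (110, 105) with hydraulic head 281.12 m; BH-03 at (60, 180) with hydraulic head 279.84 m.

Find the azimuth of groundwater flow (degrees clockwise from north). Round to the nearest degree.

287°

Taking BH-01 as reference: BH-02−BH-01 = (-80, 80, -1.83); BH-03−BH-01 = (-130, 155, -3.11).
Solve a·Δx + b·Δy = Δh: det = (-80)·155 − (-130)·80 = -2000.
∂h/∂x = [(-1.83)·155 − (-3.11)·80] / -2000 = +0.01742
∂h/∂y = [(-80)·(-3.11) − (-130)·(-1.83)] / -2000 = -0.005450
Flow direction (−∇h) has components (-0.01742 E, +0.005450 N).
Azimuth = atan2(E, N) = atan2(-0.01742, +0.005450) = 287.4° ≈ 287°.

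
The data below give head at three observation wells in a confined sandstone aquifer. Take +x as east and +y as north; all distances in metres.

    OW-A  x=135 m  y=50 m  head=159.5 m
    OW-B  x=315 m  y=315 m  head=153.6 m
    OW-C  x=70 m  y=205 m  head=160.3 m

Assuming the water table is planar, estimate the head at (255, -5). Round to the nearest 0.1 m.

156.8 m

Differences from OW-A: to OW-B (Δx, Δy, Δh) = (180, 265, -5.9); to OW-C = (-65, 155, +0.8).
Solve a·Δx + b·Δy = Δh: det = 180·155 − (-65)·265 = 45125.
∂h/∂x = [(-5.9)·155 − (+0.8)·265] / 45125 = -0.02496
∂h/∂y = [180·(+0.8) − (-65)·(-5.9)] / 45125 = -0.005307
h(255, -5) = 159.5 + (-0.02496)·(120) + (-0.005307)·(-55) = 159.5 -2.996 +0.292 = 156.796 m.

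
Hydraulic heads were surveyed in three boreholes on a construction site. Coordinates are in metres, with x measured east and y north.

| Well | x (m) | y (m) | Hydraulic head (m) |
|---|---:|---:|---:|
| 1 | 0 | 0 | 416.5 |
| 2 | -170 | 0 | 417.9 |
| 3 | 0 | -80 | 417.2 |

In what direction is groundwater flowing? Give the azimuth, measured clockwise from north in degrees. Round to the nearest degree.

∂h/∂x = (417.9 − 416.5) / (-170 − 0) = -0.008235
∂h/∂y = (417.2 − 416.5) / (-80 − 0) = -0.008750
Flow direction (−∇h) has components (+0.008235 E, +0.008750 N).
Azimuth = atan2(E, N) = atan2(+0.008235, +0.008750) = 43.3° ≈ 043°.

043°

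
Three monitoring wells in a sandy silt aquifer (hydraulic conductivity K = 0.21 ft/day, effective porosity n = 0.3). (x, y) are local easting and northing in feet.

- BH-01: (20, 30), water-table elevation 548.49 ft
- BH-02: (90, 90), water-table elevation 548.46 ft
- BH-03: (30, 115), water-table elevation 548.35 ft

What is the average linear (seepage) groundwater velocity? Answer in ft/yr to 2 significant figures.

Taking BH-01 as reference: BH-02−BH-01 = (70, 60, -0.03); BH-03−BH-01 = (10, 85, -0.14).
Solve a·Δx + b·Δy = Δh: det = 70·85 − 10·60 = 5350.
∂h/∂x = [(-0.03)·85 − (-0.14)·60] / 5350 = +0.001093
∂h/∂y = [70·(-0.14) − 10·(-0.03)] / 5350 = -0.001776
|∇h| = √(0.001093² + -0.001776²) = 0.002085
Seepage velocity v = K·i/n = 0.21 × 0.002085 / 0.3 = 0.00146 ft/day = 0.5333 ft/yr.

0.53 ft/yr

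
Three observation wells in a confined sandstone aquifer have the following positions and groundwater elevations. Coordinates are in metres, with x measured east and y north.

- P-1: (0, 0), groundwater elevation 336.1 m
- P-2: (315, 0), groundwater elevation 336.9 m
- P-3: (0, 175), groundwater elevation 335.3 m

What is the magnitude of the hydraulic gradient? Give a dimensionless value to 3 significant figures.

0.00523

∂h/∂x = (336.9 − 336.1) / (315 − 0) = +0.002540
∂h/∂y = (335.3 − 336.1) / (175 − 0) = -0.004571
|∇h| = √(0.002540² + -0.004571²) = 0.005229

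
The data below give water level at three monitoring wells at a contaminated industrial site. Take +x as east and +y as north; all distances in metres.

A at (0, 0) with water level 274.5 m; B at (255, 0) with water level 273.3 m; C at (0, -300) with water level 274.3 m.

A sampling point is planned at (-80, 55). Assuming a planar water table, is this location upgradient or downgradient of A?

∂h/∂x = (273.3 − 274.5) / (255 − 0) = -0.004706
∂h/∂y = (274.3 − 274.5) / (-300 − 0) = +0.0006667
Head at (-80, 55) = 274.5 + (-0.004706)·(-80) + (+0.0006667)·(55) = 274.91 m.
That is higher than the 274.5 m at A, so the point is upgradient.

upgradient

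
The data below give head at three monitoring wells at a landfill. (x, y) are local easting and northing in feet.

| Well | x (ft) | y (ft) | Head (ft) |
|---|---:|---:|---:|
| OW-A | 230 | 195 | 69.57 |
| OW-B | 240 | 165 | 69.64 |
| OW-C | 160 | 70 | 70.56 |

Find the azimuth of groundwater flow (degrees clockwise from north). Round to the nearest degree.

055°

With h = a·x + b·y + c and OW-A as origin, the differences give:
  10·a + (-30)·b = +0.07
  (-70)·a + (-125)·b = +0.99
Eliminate b (×(-125) and ×(-30), subtract): -3350·a = 20.950 → a = ∂h/∂x = -0.006254
Back-substitute: b = ∂h/∂y = -0.004418.
Flow direction (−∇h) has components (+0.006254 E, +0.004418 N).
Azimuth = atan2(E, N) = atan2(+0.006254, +0.004418) = 54.8° ≈ 055°.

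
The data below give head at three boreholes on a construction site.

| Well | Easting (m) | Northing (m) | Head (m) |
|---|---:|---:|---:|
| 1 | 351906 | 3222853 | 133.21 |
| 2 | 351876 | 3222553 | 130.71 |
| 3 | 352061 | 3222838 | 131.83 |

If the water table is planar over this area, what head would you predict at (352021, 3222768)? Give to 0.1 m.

131.5 m

Taking 1 as reference: 2−1 = (-30, -300, -2.50); 3−1 = (155, -15, -1.38).
Solve a·Δx + b·Δy = Δh: det = (-30)·(-15) − 155·(-300) = 46950.
∂h/∂x = [(-2.50)·(-15) − (-1.38)·(-300)] / 46950 = -0.008019
∂h/∂y = [(-30)·(-1.38) − 155·(-2.50)] / 46950 = +0.009135
h(352021, 3222768) = 133.21 + (-0.008019)·(115) + (+0.009135)·(-85) = 133.21 -0.922 -0.776 = 131.511 m.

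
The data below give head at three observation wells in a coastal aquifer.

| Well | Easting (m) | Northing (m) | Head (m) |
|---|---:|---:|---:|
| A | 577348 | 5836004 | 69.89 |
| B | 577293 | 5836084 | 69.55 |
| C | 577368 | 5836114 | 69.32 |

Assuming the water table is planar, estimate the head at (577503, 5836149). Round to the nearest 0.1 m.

With h = a·x + b·y + c and A as origin, the differences give:
  (-55)·a + 80·b = -0.34
  20·a + 110·b = -0.57
Eliminate b (×110 and ×80, subtract): -7650·a = 8.200 → a = ∂h/∂x = -0.001072
Back-substitute: b = ∂h/∂y = -0.004987.
h(577503, 5836149) = 69.89 + (-0.001072)·(155) + (-0.004987)·(145) = 69.89 -0.166 -0.723 = 69.001 m.

69.0 m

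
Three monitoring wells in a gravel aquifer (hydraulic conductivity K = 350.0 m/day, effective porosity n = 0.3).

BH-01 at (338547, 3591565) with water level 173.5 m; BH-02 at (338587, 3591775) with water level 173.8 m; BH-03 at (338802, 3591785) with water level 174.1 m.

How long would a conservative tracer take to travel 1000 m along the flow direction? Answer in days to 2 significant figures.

Three-point gradient (reference BH-01): Δ to BH-02 = (40, 210, +0.3), Δ to BH-03 = (255, 220, +0.6).
∂h/∂x = +0.001341, ∂h/∂y = +0.001173 (det = -44750).
|∇h| = √(0.001341² + 0.001173²) = 0.001782
Seepage velocity v = K·i/n = 350.0 × 0.001782 / 0.3 = 2.079 m/day.
t = 1000 / 2.079 = 481 days.

480 days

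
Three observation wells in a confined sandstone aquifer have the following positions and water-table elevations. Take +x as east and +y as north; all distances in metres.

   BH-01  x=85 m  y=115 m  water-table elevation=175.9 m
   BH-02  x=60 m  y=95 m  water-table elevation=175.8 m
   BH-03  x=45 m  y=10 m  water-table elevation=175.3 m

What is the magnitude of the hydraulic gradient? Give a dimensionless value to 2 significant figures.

Differences from BH-01: to BH-02 (Δx, Δy, Δh) = (-25, -20, -0.1); to BH-03 = (-40, -105, -0.6).
Determinant of the coordinate differences = (-25)·(-105) − (-40)·(-20) = 1825.
∂h/∂x = [(-0.1)·(-105) − (-0.6)·(-20)] / 1825 = -0.0008219
∂h/∂y = [(-25)·(-0.6) − (-40)·(-0.1)] / 1825 = +0.006027
|∇h| = √(-0.0008219² + 0.006027²) = 0.006083

0.0061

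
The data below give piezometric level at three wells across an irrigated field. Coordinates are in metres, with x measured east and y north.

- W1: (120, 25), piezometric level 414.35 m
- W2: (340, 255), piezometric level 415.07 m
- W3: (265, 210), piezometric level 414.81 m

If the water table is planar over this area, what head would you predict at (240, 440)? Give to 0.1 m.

414.6 m

Three-point gradient (reference W1): Δ to W2 = (220, 230, +0.72), Δ to W3 = (145, 185, +0.46).
∂h/∂x = +0.003728, ∂h/∂y = -0.0004354 (det = 7350).
h(240, 440) = 414.35 + (+0.003728)·(120) + (-0.0004354)·(415) = 414.35 +0.447 -0.181 = 414.617 m.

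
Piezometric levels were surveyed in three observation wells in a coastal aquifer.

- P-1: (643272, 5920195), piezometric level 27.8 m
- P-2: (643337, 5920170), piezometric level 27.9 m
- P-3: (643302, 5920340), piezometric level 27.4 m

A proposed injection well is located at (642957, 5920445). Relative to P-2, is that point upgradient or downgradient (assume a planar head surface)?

Differences from P-1: to P-2 (Δx, Δy, Δh) = (65, -25, +0.1); to P-3 = (30, 145, -0.4).
Determinant of the coordinate differences = 65·145 − 30·(-25) = 10175.
∂h/∂x = [(+0.1)·145 − (-0.4)·(-25)] / 10175 = +0.0004423
∂h/∂y = [65·(-0.4) − 30·(+0.1)] / 10175 = -0.002850
Head at (642957, 5920445) = 27.8 + (+0.0004423)·(-315) + (-0.002850)·(250) = 26.95 m.
That is lower than the 27.9 m at P-2, so the point is downgradient.

downgradient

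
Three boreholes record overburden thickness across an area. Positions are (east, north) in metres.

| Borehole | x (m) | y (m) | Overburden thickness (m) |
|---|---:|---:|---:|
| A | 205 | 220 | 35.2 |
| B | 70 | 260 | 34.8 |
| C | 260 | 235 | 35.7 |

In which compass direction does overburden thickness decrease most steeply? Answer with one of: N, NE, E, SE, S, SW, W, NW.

SW

Taking A as reference: B−A = (-135, 40, -0.4); C−A = (55, 15, +0.5).
Solve a·Δx + b·Δy = Δd: det = (-135)·15 − 55·40 = -4225.
∂d/∂x = [(-0.4)·15 − (+0.5)·40] / -4225 = +0.006154
∂d/∂y = [(-135)·(+0.5) − 55·(-0.4)] / -4225 = +0.01077
Steepest decrease is along −∇f = (-0.006154 E, -0.01077 N) → southwest.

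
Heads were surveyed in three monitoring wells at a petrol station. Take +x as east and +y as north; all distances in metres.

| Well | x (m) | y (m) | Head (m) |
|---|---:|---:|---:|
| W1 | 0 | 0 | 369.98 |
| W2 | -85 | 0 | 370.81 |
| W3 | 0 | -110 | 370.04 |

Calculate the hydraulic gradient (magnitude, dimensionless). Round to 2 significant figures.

0.0098

∂h/∂x = (370.81 − 369.98) / (-85 − 0) = -0.009765
∂h/∂y = (370.04 − 369.98) / (-110 − 0) = -0.0005455
|∇h| = √(-0.009765² + -0.0005455²) = 0.00978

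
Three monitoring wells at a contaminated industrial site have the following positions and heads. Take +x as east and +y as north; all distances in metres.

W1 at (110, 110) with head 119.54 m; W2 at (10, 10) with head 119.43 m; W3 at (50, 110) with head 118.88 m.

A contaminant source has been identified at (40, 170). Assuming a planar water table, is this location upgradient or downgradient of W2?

With h = a·x + b·y + c and W1 as origin, the differences give:
  (-100)·a + (-100)·b = -0.11
  (-60)·a + 0·b = -0.66
Eliminate b (×0 and ×(-100), subtract): -6000·a = -66.000 → a = ∂h/∂x = +0.01100
Back-substitute: b = ∂h/∂y = -0.009900.
Head at (40, 170) = 119.54 + (+0.01100)·(-70) + (-0.009900)·(60) = 118.18 m.
That is lower than the 119.43 m at W2, so the point is downgradient.

downgradient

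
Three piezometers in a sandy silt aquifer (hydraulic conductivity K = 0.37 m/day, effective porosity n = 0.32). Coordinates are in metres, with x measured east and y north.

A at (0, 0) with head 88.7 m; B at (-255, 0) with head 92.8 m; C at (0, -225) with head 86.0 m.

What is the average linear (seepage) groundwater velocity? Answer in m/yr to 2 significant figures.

∂h/∂x = (92.8 − 88.7) / (-255 − 0) = -0.01608
∂h/∂y = (86.0 − 88.7) / (-225 − 0) = +0.01200
|∇h| = √(-0.01608² + 0.01200²) = 0.02006
Seepage velocity v = K·i/n = 0.37 × 0.02006 / 0.32 = 0.02319 m/day = 8.47 m/yr.

8.5 m/yr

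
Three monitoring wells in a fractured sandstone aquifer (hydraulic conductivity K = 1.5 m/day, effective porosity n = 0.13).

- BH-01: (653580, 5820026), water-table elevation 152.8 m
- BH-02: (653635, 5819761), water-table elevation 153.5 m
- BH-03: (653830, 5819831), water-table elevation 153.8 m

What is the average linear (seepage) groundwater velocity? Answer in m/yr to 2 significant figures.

13 m/yr

With h = a·x + b·y + c and BH-01 as origin, the differences give:
  55·a + (-265)·b = +0.7
  250·a + (-195)·b = +1.0
Eliminate b (×(-195) and ×(-265), subtract): 55525·a = 128.50 → a = ∂h/∂x = +0.002314
Back-substitute: b = ∂h/∂y = -0.002161.
|∇h| = √(0.002314² + -0.002161²) = 0.003166
Seepage velocity v = K·i/n = 1.5 × 0.003166 / 0.13 = 0.03653 m/day = 13.34 m/yr.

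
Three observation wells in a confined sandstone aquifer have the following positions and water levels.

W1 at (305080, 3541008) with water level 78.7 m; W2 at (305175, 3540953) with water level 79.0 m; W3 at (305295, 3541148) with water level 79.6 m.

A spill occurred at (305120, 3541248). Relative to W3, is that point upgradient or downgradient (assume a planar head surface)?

downgradient

Three-point gradient (reference W1): Δ to W2 = (95, -55, +0.3), Δ to W3 = (215, 140, +0.9).
∂h/∂x = +0.003642, ∂h/∂y = +0.0008358 (det = 25125).
Head at (305120, 3541248) = 78.7 + (+0.003642)·(40) + (+0.0008358)·(240) = 79.05 m.
That is lower than the 79.6 m at W3, so the point is downgradient.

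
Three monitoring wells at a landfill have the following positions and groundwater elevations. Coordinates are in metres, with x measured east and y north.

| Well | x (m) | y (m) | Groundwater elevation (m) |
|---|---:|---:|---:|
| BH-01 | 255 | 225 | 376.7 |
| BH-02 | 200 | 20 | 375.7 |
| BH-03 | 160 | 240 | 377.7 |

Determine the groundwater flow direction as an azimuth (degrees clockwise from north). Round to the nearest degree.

Three-point gradient (reference BH-01): Δ to BH-02 = (-55, -205, -1.0), Δ to BH-03 = (-95, 15, +1.0).
∂h/∂x = -0.009360, ∂h/∂y = +0.007389 (det = -20300).
Flow direction (−∇h) has components (+0.009360 E, -0.007389 N).
Azimuth = atan2(E, N) = atan2(+0.009360, -0.007389) = 128.3° ≈ 128°.

128°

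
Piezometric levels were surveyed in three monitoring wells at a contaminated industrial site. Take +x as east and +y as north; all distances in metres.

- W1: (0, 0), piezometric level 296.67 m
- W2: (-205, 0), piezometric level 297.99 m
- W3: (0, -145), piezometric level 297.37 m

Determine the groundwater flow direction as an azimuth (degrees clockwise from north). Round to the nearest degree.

053°

∂h/∂x = (297.99 − 296.67) / (-205 − 0) = -0.006439
∂h/∂y = (297.37 − 296.67) / (-145 − 0) = -0.004828
Flow direction (−∇h) has components (+0.006439 E, +0.004828 N).
Azimuth = atan2(E, N) = atan2(+0.006439, +0.004828) = 53.1° ≈ 053°.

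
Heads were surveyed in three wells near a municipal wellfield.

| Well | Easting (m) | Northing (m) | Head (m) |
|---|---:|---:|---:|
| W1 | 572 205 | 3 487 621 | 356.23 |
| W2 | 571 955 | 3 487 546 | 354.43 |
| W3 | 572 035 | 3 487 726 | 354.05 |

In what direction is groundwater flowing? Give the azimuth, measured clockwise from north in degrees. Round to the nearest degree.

Taking W1 as reference: W2−W1 = (-250, -75, -1.80); W3−W1 = (-170, 105, -2.18).
Determinant of the coordinate differences = (-250)·105 − (-170)·(-75) = -39000.
∂h/∂x = [(-1.80)·105 − (-2.18)·(-75)] / -39000 = +0.009038
∂h/∂y = [(-250)·(-2.18) − (-170)·(-1.80)] / -39000 = -0.006128
Flow direction (−∇h) has components (-0.009038 E, +0.006128 N).
Azimuth = atan2(E, N) = atan2(-0.009038, +0.006128) = 304.1° ≈ 304°.

304°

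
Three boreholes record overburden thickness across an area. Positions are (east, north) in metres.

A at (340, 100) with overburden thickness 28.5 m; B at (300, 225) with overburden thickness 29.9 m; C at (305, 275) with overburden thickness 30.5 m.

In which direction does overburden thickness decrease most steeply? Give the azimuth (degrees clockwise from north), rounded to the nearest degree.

With d = a·x + b·y + c and A as origin, the differences give:
  (-40)·a + 125·b = +1.4
  (-35)·a + 175·b = +2.0
Eliminate b (×175 and ×125, subtract): -2625·a = -5.00 → a = ∂d/∂x = +0.001905
Back-substitute: b = ∂d/∂y = +0.01181.
Steepest decrease is along −∇f: components (-0.001905 E, -0.01181 N).
Azimuth = atan2(-0.001905, -0.01181) = 189.2° ≈ 189°.

189°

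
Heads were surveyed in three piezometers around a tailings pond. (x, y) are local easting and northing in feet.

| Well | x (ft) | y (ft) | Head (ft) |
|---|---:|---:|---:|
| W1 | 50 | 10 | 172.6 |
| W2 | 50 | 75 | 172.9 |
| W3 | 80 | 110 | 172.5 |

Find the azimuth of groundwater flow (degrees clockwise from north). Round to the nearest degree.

104°

Differences from W1: to W2 (Δx, Δy, Δh) = (0, 65, +0.3); to W3 = (30, 100, -0.1).
Determinant of the coordinate differences = 0·100 − 30·65 = -1950.
∂h/∂x = [(+0.3)·100 − (-0.1)·65] / -1950 = -0.01872
∂h/∂y = [0·(-0.1) − 30·(+0.3)] / -1950 = +0.004615
Flow direction (−∇h) has components (+0.01872 E, -0.004615 N).
Azimuth = atan2(E, N) = atan2(+0.01872, -0.004615) = 103.9° ≈ 104°.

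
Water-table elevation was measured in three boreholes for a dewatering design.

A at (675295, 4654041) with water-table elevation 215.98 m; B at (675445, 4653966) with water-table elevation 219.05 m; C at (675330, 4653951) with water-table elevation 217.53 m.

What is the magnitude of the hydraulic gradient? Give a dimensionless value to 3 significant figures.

Taking A as reference: B−A = (150, -75, +3.07); C−A = (35, -90, +1.55).
Determinant of the coordinate differences = 150·(-90) − 35·(-75) = -10875.
∂h/∂x = [(+3.07)·(-90) − (+1.55)·(-75)] / -10875 = +0.01472
∂h/∂y = [150·(+1.55) − 35·(+3.07)] / -10875 = -0.01150
|∇h| = √(0.01472² + -0.01150²) = 0.01868

0.0187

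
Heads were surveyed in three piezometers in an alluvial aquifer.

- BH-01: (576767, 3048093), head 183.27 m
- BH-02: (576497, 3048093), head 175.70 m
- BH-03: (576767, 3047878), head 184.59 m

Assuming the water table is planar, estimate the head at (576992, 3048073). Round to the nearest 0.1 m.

∂h/∂x = (175.70 − 183.27) / (576497 − 576767) = +0.02804
∂h/∂y = (184.59 − 183.27) / (3047878 − 3048093) = -0.006140
h(576992, 3048073) = 183.27 + (+0.02804)·(225) + (-0.006140)·(-20) = 183.27 +6.308 +0.123 = 189.701 m.

189.7 m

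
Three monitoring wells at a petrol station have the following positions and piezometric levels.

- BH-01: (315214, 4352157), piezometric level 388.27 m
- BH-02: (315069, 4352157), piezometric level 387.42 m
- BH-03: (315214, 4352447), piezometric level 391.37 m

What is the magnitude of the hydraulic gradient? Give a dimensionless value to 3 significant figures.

∂h/∂x = (387.42 − 388.27) / (315069 − 315214) = +0.005862
∂h/∂y = (391.37 − 388.27) / (4352447 − 4352157) = +0.01069
|∇h| = √(0.005862² + 0.01069²) = 0.01219

0.0122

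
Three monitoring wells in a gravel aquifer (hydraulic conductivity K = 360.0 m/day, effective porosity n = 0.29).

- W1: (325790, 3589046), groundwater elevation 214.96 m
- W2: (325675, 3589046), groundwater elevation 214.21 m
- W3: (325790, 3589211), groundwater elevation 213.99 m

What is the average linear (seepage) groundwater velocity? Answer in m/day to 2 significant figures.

∂h/∂x = (214.21 − 214.96) / (325675 − 325790) = +0.006522
∂h/∂y = (213.99 − 214.96) / (3589211 − 3589046) = -0.005879
|∇h| = √(0.006522² + -0.005879²) = 0.008781
Seepage velocity v = K·i/n = 360.0 × 0.008781 / 0.29 = 10.9 m/day.

11 m/day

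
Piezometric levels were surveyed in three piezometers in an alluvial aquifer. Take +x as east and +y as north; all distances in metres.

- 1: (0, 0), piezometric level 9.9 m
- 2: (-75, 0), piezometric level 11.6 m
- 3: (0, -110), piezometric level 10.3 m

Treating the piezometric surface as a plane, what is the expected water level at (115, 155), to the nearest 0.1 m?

6.7 m

∂h/∂x = (11.6 − 9.9) / (-75 − 0) = -0.02267
∂h/∂y = (10.3 − 9.9) / (-110 − 0) = -0.003636
h(115, 155) = 9.9 + (-0.02267)·(115) + (-0.003636)·(155) = 9.9 -2.607 -0.564 = 6.730 m.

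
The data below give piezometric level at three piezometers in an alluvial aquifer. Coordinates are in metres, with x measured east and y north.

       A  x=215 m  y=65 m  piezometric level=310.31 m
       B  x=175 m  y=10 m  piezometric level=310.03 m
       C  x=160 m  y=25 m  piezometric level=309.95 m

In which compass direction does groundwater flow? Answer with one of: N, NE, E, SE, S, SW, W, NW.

W

Taking A as reference: B−A = (-40, -55, -0.28); C−A = (-55, -40, -0.36).
Determinant of the coordinate differences = (-40)·(-40) − (-55)·(-55) = -1425.
∂h/∂x = [(-0.28)·(-40) − (-0.36)·(-55)] / -1425 = +0.006035
∂h/∂y = [(-40)·(-0.36) − (-55)·(-0.28)] / -1425 = +0.0007018
Flow = −∇h = (-0.006035 east, -0.0007018 north), which points west.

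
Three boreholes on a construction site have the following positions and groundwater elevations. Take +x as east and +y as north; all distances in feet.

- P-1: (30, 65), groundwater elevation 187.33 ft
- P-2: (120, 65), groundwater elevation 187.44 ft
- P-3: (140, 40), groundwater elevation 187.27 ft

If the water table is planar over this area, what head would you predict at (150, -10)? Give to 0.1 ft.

186.9 ft

With h = a·x + b·y + c and P-1 as origin, the differences give:
  90·a + 0·b = +0.11
  110·a + (-25)·b = -0.06
Eliminate b (×(-25) and ×0, subtract): -2250·a = -2.750 → a = ∂h/∂x = +0.001222
Back-substitute: b = ∂h/∂y = +0.007778.
h(150, -10) = 187.33 + (+0.001222)·(120) + (+0.007778)·(-75) = 187.33 +0.147 -0.583 = 186.893 ft.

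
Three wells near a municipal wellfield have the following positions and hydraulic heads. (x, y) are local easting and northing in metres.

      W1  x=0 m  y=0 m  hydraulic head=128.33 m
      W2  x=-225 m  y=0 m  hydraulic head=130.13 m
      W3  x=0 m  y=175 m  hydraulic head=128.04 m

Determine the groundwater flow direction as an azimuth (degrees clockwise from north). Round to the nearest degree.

∂h/∂x = (130.13 − 128.33) / (-225 − 0) = -0.008000
∂h/∂y = (128.04 − 128.33) / (175 − 0) = -0.001657
Flow direction (−∇h) has components (+0.008000 E, +0.001657 N).
Azimuth = atan2(E, N) = atan2(+0.008000, +0.001657) = 78.3° ≈ 078°.

078°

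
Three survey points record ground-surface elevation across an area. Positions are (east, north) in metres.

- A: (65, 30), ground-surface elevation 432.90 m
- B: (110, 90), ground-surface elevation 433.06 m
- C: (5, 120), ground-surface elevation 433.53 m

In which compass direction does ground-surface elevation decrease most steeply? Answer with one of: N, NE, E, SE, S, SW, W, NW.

SE

Three-point gradient (reference A): Δ to B = (45, 60, +0.16), Δ to C = (-60, 90, +0.63).
∂z/∂x = -0.003059, ∂z/∂y = +0.004961 (det = 7650).
Steepest decrease is along −∇f = (+0.003059 E, -0.004961 N) → southeast.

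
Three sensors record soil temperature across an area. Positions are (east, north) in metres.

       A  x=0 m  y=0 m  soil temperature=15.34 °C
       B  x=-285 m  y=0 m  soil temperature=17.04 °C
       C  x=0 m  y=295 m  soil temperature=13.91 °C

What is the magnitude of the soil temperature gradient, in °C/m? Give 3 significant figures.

∂T/∂x = (17.04 − 15.34) / (-285 − 0) = -0.005965
∂T/∂y = (13.91 − 15.34) / (295 − 0) = -0.004847
|∇f| = √(-0.005965² + -0.004847²) = 0.007686 °C/m

0.00769 °C/m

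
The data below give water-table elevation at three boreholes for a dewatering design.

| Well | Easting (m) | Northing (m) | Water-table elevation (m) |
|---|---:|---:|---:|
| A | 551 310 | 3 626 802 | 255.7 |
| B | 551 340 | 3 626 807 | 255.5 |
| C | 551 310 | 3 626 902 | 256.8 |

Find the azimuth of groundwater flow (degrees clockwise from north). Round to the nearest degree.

Three-point gradient (reference A): Δ to B = (30, 5, -0.2), Δ to C = (0, 100, +1.1).
∂h/∂x = -0.008500, ∂h/∂y = +0.01100 (det = 3000).
Flow direction (−∇h) has components (+0.008500 E, -0.01100 N).
Azimuth = atan2(E, N) = atan2(+0.008500, -0.01100) = 142.3° ≈ 142°.

142°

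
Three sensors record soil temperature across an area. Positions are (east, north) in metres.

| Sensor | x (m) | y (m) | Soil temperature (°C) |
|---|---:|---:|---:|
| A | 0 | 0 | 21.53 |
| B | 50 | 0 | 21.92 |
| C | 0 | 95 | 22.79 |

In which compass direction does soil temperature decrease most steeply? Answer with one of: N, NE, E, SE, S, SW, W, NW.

∂T/∂x = (21.92 − 21.53) / (50 − 0) = +0.007800
∂T/∂y = (22.79 − 21.53) / (95 − 0) = +0.01326
Steepest decrease is along −∇f = (-0.007800 E, -0.01326 N) → southwest.

SW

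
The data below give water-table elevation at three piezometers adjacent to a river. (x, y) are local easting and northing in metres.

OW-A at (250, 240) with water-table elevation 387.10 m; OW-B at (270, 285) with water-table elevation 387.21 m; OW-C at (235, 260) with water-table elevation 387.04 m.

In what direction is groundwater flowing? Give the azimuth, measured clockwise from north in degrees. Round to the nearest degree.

265°

With h = a·x + b·y + c and OW-A as origin, the differences give:
  20·a + 45·b = +0.11
  (-15)·a + 20·b = -0.06
Eliminate b (×20 and ×45, subtract): 1075·a = 4.900 → a = ∂h/∂x = +0.004558
Back-substitute: b = ∂h/∂y = +0.0004186.
Flow direction (−∇h) has components (-0.004558 E, -0.0004186 N).
Azimuth = atan2(E, N) = atan2(-0.004558, -0.0004186) = 264.8° ≈ 265°.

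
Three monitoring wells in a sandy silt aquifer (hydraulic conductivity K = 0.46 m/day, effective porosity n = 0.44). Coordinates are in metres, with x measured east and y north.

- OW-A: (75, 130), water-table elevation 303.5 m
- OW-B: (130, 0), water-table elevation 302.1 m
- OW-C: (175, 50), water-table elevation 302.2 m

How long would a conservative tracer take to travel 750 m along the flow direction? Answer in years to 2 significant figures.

190 years

With h = a·x + b·y + c and OW-A as origin, the differences give:
  55·a + (-130)·b = -1.4
  100·a + (-80)·b = -1.3
Eliminate b (×(-80) and ×(-130), subtract): 8600·a = -57.00 → a = ∂h/∂x = -0.006628
Back-substitute: b = ∂h/∂y = +0.007965.
|∇h| = √(-0.006628² + 0.007965²) = 0.01036
Seepage velocity v = K·i/n = 0.46 × 0.01036 / 0.44 = 0.01083 m/day.
t = 750 / 0.01083 = 6.925e+04 days = 190 years.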